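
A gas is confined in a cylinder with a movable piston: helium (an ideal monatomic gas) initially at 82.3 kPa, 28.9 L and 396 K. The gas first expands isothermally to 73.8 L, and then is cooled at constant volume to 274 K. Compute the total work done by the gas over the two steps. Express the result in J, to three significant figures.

Step 1 (isothermal): W = P₁V₁ ln(V₂/V₁) = (2378) ln(73.8/28.9) = 2230 J.
Step 2 (isochoric): W = 0 (constant volume).
W_total = 2230 + 0 = 2230 J.

W_total ≈ 2230 J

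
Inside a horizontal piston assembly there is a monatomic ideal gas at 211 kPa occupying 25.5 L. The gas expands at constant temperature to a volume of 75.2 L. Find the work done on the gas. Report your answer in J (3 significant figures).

Isothermal: W = nRT ln(V₂/V₁) = P₁V₁ ln(V₂/V₁).
P₁V₁ = (211 kPa)(25.5 L) = 5380 J.
W = 5380 × ln(75.2/25.5) = 5380 × 1.081
W_by_gas = 5819 J; work on gas = −W_by = -5819 J.

W ≈ -5820 J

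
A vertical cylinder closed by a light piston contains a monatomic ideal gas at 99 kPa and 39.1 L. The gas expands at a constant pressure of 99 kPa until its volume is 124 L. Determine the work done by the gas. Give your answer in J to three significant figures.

Isobaric: W = P ΔV.
W = (99 kPa)(124 − 39.1 L) = (99)(84.9) = 8405 J.

W ≈ 8410 J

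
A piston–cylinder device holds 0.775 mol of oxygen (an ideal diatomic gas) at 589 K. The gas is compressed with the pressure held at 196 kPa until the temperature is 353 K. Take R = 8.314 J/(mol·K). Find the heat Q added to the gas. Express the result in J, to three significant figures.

Q ≈ -5320 J

Isobaric: W = nRΔT = (0.775)(8.314)(-236) = -1521 J.
ΔU = nCᵥΔT with Cᵥ = 5R/2: ΔU = (0.775)(20.79)(-236) = -3802 J.
Q = ΔU + W = -3802 − 1521 = -5322 J.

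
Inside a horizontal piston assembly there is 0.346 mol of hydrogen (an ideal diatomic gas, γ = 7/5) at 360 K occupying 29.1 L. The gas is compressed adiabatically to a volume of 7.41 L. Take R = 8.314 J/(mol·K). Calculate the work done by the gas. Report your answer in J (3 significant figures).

W ≈ -1890 J

Adiabatic: TV^(γ−1) = const with γ = 7/5.
T₂ = T₁ (V₁/V₂)^(γ−1) = 360 × (29.1/7.41)^0.4 = 360 × 1.728 = 622.2 K.
W_by = nCᵥ(T₁ − T₂) = (0.346)(20.79)(360 − 622.2) = -1886 J.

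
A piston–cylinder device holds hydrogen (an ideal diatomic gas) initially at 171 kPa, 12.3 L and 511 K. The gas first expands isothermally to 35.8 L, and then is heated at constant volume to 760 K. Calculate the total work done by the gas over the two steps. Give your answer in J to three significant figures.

W_total ≈ 2250 J

Step 1 (isothermal): W = P₁V₁ ln(V₂/V₁) = (2103) ln(35.8/12.3) = 2247 J.
Step 2 (isochoric): W = 0 (constant volume).
W_total = 2247 + 0 = 2247 J.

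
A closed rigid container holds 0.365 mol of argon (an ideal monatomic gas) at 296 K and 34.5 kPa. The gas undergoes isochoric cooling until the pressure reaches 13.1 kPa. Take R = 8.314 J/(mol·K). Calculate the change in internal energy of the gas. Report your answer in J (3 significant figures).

ΔU ≈ -836 J

Constant volume ⇒ W = 0, so Q = ΔU = nCᵥΔT with Cᵥ = 3R/2 = 12.47 J/(mol·K).
At constant V, T₂/T₁ = P₂/P₁ ⇒ ΔT = T₁(P₂/P₁ − 1) = 296·(13.1/34.5 − 1) = -183.6 K.
ΔU = (0.365)(12.47)(-183.6) = -835.8 J.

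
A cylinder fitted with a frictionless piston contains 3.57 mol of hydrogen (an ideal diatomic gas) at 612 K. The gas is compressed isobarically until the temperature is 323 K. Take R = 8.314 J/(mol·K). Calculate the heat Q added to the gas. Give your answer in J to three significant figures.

Q ≈ -30000 J

Isobaric: W = nRΔT = (3.57)(8.314)(-289) = -8578 J.
ΔU = nCᵥΔT with Cᵥ = 5R/2: ΔU = (3.57)(20.79)(-289) = -21445 J.
Q = ΔU + W = -21445 − 8578 = -30022 J.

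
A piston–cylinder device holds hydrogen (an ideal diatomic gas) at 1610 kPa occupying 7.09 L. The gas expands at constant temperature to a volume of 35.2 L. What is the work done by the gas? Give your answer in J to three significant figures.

Isothermal: W = nRT ln(V₂/V₁) = P₁V₁ ln(V₂/V₁).
P₁V₁ = (1610 kPa)(7.09 L) = 11415 J.
W = 11415 × ln(35.2/7.09) = 11415 × 1.602
W_by_gas = 18291 J.

W ≈ 18300 J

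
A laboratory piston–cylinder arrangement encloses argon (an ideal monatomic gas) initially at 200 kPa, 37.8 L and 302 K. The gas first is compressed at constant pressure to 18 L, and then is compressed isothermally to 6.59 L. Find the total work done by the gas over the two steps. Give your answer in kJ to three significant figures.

W_total ≈ -7.58 kJ

Step 1 (isobaric): W = PΔV = (200 kPa)(18 − 37.8 L) = -3960 J.
After step 1: P = 200 kPa, V = 18 L, T = 143.8 K.
Step 2 (isothermal): W = P₁V₁ ln(V₂/V₁) = (3600) ln(6.59/18) = -3617 J.
W_total = -3960 − 3617 = -7577 J.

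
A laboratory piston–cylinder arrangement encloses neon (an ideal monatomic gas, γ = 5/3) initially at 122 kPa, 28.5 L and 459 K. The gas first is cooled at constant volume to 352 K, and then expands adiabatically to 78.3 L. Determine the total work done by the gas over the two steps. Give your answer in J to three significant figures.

W_total ≈ 1960 J

Step 1 (isochoric): W = 0 (constant volume).
After step 1: P = 93.56 kPa (V unchanged).
Step 2 (adiabatic): W = (P₁V₁ − P₂V₂)/(γ−1) = (2666 − 1359)/0.667 = 1961 J.
W_total = 0 + 1961 = 1961 J.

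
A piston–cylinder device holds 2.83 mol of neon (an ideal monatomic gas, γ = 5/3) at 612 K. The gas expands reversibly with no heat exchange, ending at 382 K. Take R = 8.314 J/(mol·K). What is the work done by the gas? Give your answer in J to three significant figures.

Adiabatic ⇒ Q = 0, so W_by = −ΔU = nCᵥ(T₁ − T₂).
Cᵥ = 3R/2 = 12.47 J/(mol·K).
W = (2.83)(12.47)(612 − 382) = 8117 J.

W ≈ 8120 J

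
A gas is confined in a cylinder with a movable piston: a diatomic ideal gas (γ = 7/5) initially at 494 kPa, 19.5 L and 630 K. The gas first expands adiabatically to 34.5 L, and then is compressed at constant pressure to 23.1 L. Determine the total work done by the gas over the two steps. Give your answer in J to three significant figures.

Step 1 (adiabatic): W = (P₁V₁ − P₂V₂)/(γ−1) = (9633 − 7667)/0.4 = 4914 J.
After step 1: P = 222.2 kPa, V = 34.5 L, T = 501.4 K.
Step 2 (isobaric): W = PΔV = (222.2 kPa)(23.1 − 34.5 L) = -2534 J.
W_total = 4914 − 2534 = 2380 J.

W_total ≈ 2380 J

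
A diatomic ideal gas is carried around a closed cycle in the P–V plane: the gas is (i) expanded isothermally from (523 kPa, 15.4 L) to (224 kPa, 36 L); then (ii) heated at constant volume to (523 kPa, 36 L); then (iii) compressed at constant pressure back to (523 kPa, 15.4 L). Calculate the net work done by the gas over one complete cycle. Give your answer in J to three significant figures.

W_net ≈ -3930 J

Leg (i): W = PᵢVᵢ ln(V_f/Vᵢ) = (8054) ln(36/15.4) = 6839 J.
Leg (ii): W = 0.
Leg (iii): W = PΔV = (523)(15.4 − 36) = -10774 J.
W_net = 6839 − 10774 = -3935 J.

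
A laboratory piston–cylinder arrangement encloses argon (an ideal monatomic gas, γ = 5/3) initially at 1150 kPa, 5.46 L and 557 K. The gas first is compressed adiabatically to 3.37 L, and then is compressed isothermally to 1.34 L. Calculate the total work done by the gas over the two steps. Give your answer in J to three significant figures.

Step 1 (adiabatic): W = (P₁V₁ − P₂V₂)/(γ−1) = (6279 − 8662)/0.667 = -3574 J.
After step 1: P = 2570 kPa, V = 3.37 L, T = 768.4 K.
Step 2 (isothermal): W = P₁V₁ ln(V₂/V₁) = (8662) ln(1.34/3.37) = -7988 J.
W_total = -3574 − 7988 = -11562 J.

W_total ≈ -11600 J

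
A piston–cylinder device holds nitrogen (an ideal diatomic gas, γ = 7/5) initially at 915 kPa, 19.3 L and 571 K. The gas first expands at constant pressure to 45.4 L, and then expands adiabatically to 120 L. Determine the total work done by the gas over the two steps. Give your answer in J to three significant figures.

Step 1 (isobaric): W = PΔV = (915 kPa)(45.4 − 19.3 L) = 23881 J.
After step 1: P = 915 kPa, V = 45.4 L, T = 1343 K.
Step 2 (adiabatic): W = (P₁V₁ − P₂V₂)/(γ−1) = (41541 − 28160)/0.4 = 33453 J.
W_total = 23881 + 33453 = 57335 J.

W_total ≈ 57300 J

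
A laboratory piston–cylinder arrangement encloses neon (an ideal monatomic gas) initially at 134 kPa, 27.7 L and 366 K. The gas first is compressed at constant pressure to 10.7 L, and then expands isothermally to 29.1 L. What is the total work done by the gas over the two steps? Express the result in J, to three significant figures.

W_total ≈ -843 J

Step 1 (isobaric): W = PΔV = (134 kPa)(10.7 − 27.7 L) = -2278 J.
After step 1: P = 134 kPa, V = 10.7 L, T = 141.4 K.
Step 2 (isothermal): W = P₁V₁ ln(V₂/V₁) = (1434) ln(29.1/10.7) = 1435 J.
W_total = -2278 + 1435 = -843.5 J.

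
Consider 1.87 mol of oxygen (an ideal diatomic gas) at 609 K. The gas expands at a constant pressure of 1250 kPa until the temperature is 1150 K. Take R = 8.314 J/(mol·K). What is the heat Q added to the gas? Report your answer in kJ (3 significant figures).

Q ≈ 29.4 kJ

Isobaric: W = nRΔT = (1.87)(8.314)(541) = 8411 J.
ΔU = nCᵥΔT with Cᵥ = 5R/2: ΔU = (1.87)(20.79)(541) = 21028 J.
Q = ΔU + W = 21028 + 8411 = 29439 J.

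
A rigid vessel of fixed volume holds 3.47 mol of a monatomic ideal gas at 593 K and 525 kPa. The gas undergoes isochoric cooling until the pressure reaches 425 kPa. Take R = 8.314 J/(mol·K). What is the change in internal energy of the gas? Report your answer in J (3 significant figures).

ΔU ≈ -4890 J

Constant volume ⇒ W = 0, so Q = ΔU = nCᵥΔT with Cᵥ = 3R/2 = 12.47 J/(mol·K).
At constant V, T₂/T₁ = P₂/P₁ ⇒ ΔT = T₁(P₂/P₁ − 1) = 593·(425/525 − 1) = -113 K.
ΔU = (3.47)(12.47)(-113) = -4888 J.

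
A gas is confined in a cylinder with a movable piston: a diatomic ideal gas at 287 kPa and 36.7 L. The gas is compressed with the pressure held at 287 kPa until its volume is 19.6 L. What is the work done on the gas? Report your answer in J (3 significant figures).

Isobaric: W = P ΔV.
W = (287 kPa)(19.6 − 36.7 L) = (287)(-17.1) = -4908 J.
Work on gas = −W_by = 4908 J.

W ≈ 4910 J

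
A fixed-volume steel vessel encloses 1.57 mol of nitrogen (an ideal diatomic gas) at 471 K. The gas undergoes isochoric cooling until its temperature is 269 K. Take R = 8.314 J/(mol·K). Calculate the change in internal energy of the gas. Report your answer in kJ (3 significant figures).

ΔU ≈ -6.59 kJ

Constant volume ⇒ W = 0, so Q = ΔU = nCᵥΔT with Cᵥ = 5R/2 = 20.79 J/(mol·K).
ΔU = (1.57)(20.79)(269 − 471) = -6592 J.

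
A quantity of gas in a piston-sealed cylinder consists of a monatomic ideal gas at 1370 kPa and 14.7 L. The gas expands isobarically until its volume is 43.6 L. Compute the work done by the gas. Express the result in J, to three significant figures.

W ≈ 39600 J

Isobaric: W = P ΔV.
W = (1370 kPa)(43.6 − 14.7 L) = (1370)(28.9) = 39593 J.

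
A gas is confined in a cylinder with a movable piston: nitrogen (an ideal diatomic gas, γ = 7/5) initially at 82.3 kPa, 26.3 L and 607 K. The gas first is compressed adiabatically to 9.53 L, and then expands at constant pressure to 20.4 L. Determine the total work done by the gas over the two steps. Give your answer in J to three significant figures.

Step 1 (adiabatic): W = (P₁V₁ − P₂V₂)/(γ−1) = (2164 − 3249)/0.4 = -2710 J.
After step 1: P = 340.9 kPa, V = 9.53 L, T = 911 K.
Step 2 (isobaric): W = PΔV = (340.9 kPa)(20.4 − 9.53 L) = 3705 J.
W_total = -2710 + 3705 = 995.1 J.

W_total ≈ 995 J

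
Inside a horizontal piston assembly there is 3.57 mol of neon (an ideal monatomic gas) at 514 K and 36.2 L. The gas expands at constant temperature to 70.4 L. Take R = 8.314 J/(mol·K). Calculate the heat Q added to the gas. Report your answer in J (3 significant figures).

Q ≈ 10100 J

Isothermal ⇒ ΔU = 0, so Q = W = nRT ln(V₂/V₁).
Q = (3.57)(8.314)(514) ln(70.4/36.2) = 15256 × 0.6651 = 10147 J.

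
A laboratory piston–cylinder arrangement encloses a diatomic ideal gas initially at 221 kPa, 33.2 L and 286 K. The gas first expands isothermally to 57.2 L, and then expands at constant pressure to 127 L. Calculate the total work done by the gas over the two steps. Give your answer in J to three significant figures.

W_total ≈ 12900 J

Step 1 (isothermal): W = P₁V₁ ln(V₂/V₁) = (7337) ln(57.2/33.2) = 3991 J.
After step 1: P = 128.3 kPa, V = 57.2 L, T = 286 K.
Step 2 (isobaric): W = PΔV = (128.3 kPa)(127 − 57.2 L) = 8953 J.
W_total = 3991 + 8953 = 12945 J.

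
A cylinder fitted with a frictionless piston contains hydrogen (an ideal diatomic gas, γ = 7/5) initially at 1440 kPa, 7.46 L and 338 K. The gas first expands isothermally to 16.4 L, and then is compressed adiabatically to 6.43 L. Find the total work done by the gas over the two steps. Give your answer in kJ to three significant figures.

Step 1 (isothermal): W = P₁V₁ ln(V₂/V₁) = (10742) ln(16.4/7.46) = 8462 J.
After step 1: P = 655 kPa, V = 16.4 L, T = 338 K.
Step 2 (adiabatic): W = (P₁V₁ − P₂V₂)/(γ−1) = (10742 − 15623)/0.4 = -12201 J.
W_total = 8462 − 12201 = -3739 J.

W_total ≈ -3.74 kJ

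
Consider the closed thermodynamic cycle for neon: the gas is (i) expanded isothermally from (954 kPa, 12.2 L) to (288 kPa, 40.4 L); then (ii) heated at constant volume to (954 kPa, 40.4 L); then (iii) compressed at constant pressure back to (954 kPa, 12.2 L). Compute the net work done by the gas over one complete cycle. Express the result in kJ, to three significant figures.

Leg (i): W = PᵢVᵢ ln(V_f/Vᵢ) = (11639) ln(40.4/12.2) = 13936 J.
Leg (ii): W = 0.
Leg (iii): W = PΔV = (954)(12.2 − 40.4) = -26903 J.
W_net = 13936 − 26903 = -12967 J.

W_net ≈ -13.0 kJ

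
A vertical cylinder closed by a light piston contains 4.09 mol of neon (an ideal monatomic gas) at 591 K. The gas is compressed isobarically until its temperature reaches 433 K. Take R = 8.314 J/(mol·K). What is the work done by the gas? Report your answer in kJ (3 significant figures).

W ≈ -5.37 kJ

Isobaric: W = P ΔV = nR ΔT.
W = (4.09)(8.314)(433 − 591) = -5373 J.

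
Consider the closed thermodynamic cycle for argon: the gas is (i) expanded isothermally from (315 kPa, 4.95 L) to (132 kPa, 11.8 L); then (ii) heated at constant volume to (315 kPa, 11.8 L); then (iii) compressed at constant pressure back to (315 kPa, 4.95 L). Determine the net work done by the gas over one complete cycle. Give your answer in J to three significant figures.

Leg (i): W = PᵢVᵢ ln(V_f/Vᵢ) = (1559) ln(11.8/4.95) = 1355 J.
Leg (ii): W = 0.
Leg (iii): W = PΔV = (315)(4.95 − 11.8) = -2158 J.
W_net = 1355 − 2158 = -803.2 J.

W_net ≈ -803 J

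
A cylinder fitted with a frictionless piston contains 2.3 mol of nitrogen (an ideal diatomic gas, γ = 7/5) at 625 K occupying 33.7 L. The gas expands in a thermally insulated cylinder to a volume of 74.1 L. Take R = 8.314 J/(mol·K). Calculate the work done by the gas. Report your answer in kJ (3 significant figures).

Adiabatic: TV^(γ−1) = const with γ = 7/5.
T₂ = T₁ (V₁/V₂)^(γ−1) = 625 × (33.7/74.1)^0.4 = 625 × 0.7297 = 456 K.
W_by = nCᵥ(T₁ − T₂) = (2.3)(20.79)(625 − 456) = 8077 J.

W ≈ 8.08 kJ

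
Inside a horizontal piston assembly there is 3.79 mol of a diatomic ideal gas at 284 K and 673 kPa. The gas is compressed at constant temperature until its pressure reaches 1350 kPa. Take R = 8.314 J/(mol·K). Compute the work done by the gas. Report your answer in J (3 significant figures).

W ≈ -6230 J

Isothermal process: W = nRT ln(V₂/V₁) = nRT ln(P₁/P₂).
W = (3.79)(8.314)(284) × ln(673/1350)
  = 8949 × ln(0.4985) = 8949 × -0.6961
W_by_gas = -6229 J.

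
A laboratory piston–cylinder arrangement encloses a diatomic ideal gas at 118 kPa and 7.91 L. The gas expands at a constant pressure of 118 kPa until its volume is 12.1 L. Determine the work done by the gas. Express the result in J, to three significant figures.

W ≈ 494 J

Isobaric: W = P ΔV.
W = (118 kPa)(12.1 − 7.91 L) = (118)(4.19) = 494.4 J.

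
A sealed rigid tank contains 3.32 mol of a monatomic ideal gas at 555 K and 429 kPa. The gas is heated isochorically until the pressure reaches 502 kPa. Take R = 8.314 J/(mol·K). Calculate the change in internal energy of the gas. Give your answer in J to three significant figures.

Constant volume ⇒ W = 0, so Q = ΔU = nCᵥΔT with Cᵥ = 3R/2 = 12.47 J/(mol·K).
At constant V, T₂/T₁ = P₂/P₁ ⇒ ΔT = T₁(P₂/P₁ − 1) = 555·(502/429 − 1) = 94.44 K.
ΔU = (3.32)(12.47)(94.44) = 3910 J.

ΔU ≈ 3910 J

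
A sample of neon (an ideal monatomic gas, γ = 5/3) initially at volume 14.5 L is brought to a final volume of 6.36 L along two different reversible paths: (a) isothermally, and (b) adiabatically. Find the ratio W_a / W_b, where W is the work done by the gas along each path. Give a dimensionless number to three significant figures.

W_a / W_b ≈ 0.750

Path (a) isothermal: W = P₁V₁ ln(V₂/V₁) → W_a/(P₁V₁) = -0.8241.
Path (b) adiabatic: W = P₁V₁(1 − (V₁/V₂)^(γ−1))/(γ−1) → W_b/(P₁V₁) = -1.098.
W_a / W_b = -0.8241 / -1.098 = 0.7503.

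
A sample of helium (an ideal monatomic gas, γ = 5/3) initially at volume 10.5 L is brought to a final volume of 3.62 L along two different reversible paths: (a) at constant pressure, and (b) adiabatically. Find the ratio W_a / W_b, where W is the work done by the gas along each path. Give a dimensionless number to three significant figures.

W_a / W_b ≈ 0.423

Path (a) isobaric: W = P₁(V₂ − V₁) → W_a/(P₁V₁) = -0.6552.
Path (b) adiabatic: W = P₁V₁(1 − (V₁/V₂)^(γ−1))/(γ−1) → W_b/(P₁V₁) = -1.551.
W_a / W_b = -0.6552 / -1.551 = 0.4225.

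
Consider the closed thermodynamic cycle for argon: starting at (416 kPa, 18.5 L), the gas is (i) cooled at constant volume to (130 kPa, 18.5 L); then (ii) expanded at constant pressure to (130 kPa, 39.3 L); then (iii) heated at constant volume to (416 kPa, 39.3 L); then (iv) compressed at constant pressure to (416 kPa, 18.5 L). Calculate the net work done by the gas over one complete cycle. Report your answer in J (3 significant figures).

Constant-volume legs do no work.
W(ii) = (130)(39.3 − 18.5) = 2704 J; W(iv) = (416)(18.5 − 39.3) = -8653 J.
W_net = 2704 − 8653 = -5949 J (the counter-clockwise enclosed area).

W_net ≈ -5950 J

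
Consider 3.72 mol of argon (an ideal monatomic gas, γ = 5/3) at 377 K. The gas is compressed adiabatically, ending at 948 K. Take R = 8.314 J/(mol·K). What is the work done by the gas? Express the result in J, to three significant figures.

Adiabatic ⇒ Q = 0, so W_by = −ΔU = nCᵥ(T₁ − T₂).
Cᵥ = 3R/2 = 12.47 J/(mol·K).
W = (3.72)(12.47)(377 − 948) = -26490 J.

W ≈ -26500 J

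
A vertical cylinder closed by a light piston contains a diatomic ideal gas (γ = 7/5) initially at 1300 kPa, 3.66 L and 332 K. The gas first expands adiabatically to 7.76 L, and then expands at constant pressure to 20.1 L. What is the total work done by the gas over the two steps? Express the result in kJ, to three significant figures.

W_total ≈ 8.69 kJ

Step 1 (adiabatic): W = (P₁V₁ − P₂V₂)/(γ−1) = (4758 − 3523)/0.4 = 3088 J.
After step 1: P = 454 kPa, V = 7.76 L, T = 245.8 K.
Step 2 (isobaric): W = PΔV = (454 kPa)(20.1 − 7.76 L) = 5602 J.
W_total = 3088 + 5602 = 8690 J.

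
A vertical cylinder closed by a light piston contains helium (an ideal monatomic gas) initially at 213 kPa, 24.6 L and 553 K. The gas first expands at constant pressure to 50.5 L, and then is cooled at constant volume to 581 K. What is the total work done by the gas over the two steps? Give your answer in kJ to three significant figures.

W_total ≈ 5.52 kJ

Step 1 (isobaric): W = PΔV = (213 kPa)(50.5 − 24.6 L) = 5517 J.
Step 2 (isochoric): W = 0 (constant volume).
W_total = 5517 + 0 = 5517 J.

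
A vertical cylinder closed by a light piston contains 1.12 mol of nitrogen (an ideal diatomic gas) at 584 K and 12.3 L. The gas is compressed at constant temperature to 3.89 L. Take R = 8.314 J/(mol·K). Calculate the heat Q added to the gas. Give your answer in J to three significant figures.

Q ≈ -6260 J

Isothermal ⇒ ΔU = 0, so Q = W = nRT ln(V₂/V₁).
Q = (1.12)(8.314)(584) ln(3.89/12.3) = 5438 × -1.151 = -6260 J.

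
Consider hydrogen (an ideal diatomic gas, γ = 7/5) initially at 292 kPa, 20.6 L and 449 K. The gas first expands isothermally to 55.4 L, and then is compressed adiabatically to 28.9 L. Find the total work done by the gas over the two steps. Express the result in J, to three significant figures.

W_total ≈ 1480 J

Step 1 (isothermal): W = P₁V₁ ln(V₂/V₁) = (6015) ln(55.4/20.6) = 5951 J.
After step 1: P = 108.6 kPa, V = 55.4 L, T = 449 K.
Step 2 (adiabatic): W = (P₁V₁ − P₂V₂)/(γ−1) = (6015 − 7804)/0.4 = -4471 J.
W_total = 5951 − 4471 = 1480 J.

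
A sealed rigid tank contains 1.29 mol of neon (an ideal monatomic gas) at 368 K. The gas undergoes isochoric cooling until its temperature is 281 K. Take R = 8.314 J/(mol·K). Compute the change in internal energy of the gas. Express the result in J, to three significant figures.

Constant volume ⇒ W = 0, so Q = ΔU = nCᵥΔT with Cᵥ = 3R/2 = 12.47 J/(mol·K).
ΔU = (1.29)(12.47)(281 − 368) = -1400 J.

ΔU ≈ -1400 J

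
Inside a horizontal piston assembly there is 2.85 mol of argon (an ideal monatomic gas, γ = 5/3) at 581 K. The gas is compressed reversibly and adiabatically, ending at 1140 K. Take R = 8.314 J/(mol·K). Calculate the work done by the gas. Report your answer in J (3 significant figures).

Adiabatic ⇒ Q = 0, so W_by = −ΔU = nCᵥ(T₁ − T₂).
Cᵥ = 3R/2 = 12.47 J/(mol·K).
W = (2.85)(12.47)(581 − 1140) = -19868 J.

W ≈ -19900 J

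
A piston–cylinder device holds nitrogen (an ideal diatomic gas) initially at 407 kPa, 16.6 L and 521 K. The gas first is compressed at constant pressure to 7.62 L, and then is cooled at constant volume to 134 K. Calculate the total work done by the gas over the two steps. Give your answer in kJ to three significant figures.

Step 1 (isobaric): W = PΔV = (407 kPa)(7.62 − 16.6 L) = -3655 J.
Step 2 (isochoric): W = 0 (constant volume).
W_total = -3655 + 0 = -3655 J.

W_total ≈ -3.65 kJ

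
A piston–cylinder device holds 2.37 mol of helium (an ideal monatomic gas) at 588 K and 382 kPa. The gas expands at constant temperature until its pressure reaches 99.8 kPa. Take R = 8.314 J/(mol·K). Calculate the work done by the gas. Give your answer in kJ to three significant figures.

Isothermal process: W = nRT ln(V₂/V₁) = nRT ln(P₁/P₂).
W = (2.37)(8.314)(588) × ln(382/99.8)
  = 11586 × ln(3.828) = 11586 × 1.342
W_by_gas = 15551 J.

W ≈ 15.6 kJ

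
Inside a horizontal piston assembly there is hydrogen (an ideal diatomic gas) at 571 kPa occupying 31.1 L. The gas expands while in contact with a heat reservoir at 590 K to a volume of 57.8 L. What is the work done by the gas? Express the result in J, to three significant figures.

Isothermal: W = nRT ln(V₂/V₁) = P₁V₁ ln(V₂/V₁).
P₁V₁ = (571 kPa)(31.1 L) = 17758 J.
W = 17758 × ln(57.8/31.1) = 17758 × 0.6198
W_by_gas = 11006 J.

W ≈ 11000 J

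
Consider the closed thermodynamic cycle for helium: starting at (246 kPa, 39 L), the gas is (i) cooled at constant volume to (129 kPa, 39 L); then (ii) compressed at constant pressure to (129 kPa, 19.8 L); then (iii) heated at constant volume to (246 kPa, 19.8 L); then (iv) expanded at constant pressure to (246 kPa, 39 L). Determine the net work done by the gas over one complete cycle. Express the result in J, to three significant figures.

Constant-volume legs do no work.
W(ii) = (129)(19.8 − 39) = -2477 J; W(iv) = (246)(39 − 19.8) = 4723 J.
W_net = -2477 + 4723 = 2246 J (the clockwise enclosed area).

W_net ≈ 2250 J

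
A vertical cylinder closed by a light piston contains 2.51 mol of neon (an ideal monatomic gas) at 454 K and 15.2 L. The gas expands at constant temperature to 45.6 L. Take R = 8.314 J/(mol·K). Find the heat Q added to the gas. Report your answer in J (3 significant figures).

Q ≈ 10400 J

Isothermal ⇒ ΔU = 0, so Q = W = nRT ln(V₂/V₁).
Q = (2.51)(8.314)(454) ln(45.6/15.2) = 9474 × 1.099 = 10408 J.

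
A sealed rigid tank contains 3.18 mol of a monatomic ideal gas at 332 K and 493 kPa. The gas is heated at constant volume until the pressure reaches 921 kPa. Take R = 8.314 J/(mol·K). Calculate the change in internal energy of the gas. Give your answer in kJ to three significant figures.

ΔU ≈ 11.4 kJ

Constant volume ⇒ W = 0, so Q = ΔU = nCᵥΔT with Cᵥ = 3R/2 = 12.47 J/(mol·K).
At constant V, T₂/T₁ = P₂/P₁ ⇒ ΔT = T₁(P₂/P₁ − 1) = 332·(921/493 − 1) = 288.2 K.
ΔU = (3.18)(12.47)(288.2) = 11430 J.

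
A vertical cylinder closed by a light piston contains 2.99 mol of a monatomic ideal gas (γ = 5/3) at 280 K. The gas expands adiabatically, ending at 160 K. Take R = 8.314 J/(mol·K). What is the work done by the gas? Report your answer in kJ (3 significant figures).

Adiabatic ⇒ Q = 0, so W_by = −ΔU = nCᵥ(T₁ − T₂).
Cᵥ = 3R/2 = 12.47 J/(mol·K).
W = (2.99)(12.47)(280 − 160) = 4475 J.

W ≈ 4.47 kJ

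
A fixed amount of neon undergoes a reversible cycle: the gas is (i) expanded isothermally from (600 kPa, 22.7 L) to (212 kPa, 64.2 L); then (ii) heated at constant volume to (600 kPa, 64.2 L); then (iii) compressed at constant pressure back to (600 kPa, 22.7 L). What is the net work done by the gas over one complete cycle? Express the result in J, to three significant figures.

W_net ≈ -10700 J

Leg (i): W = PᵢVᵢ ln(V_f/Vᵢ) = (13620) ln(64.2/22.7) = 14160 J.
Leg (ii): W = 0.
Leg (iii): W = PΔV = (600)(22.7 − 64.2) = -24900 J.
W_net = 14160 − 24900 = -10740 J.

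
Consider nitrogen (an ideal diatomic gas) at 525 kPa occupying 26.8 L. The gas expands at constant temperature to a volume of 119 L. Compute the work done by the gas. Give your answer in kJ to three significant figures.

Isothermal: W = nRT ln(V₂/V₁) = P₁V₁ ln(V₂/V₁).
P₁V₁ = (525 kPa)(26.8 L) = 14070 J.
W = 14070 × ln(119/26.8) = 14070 × 1.491
W_by_gas = 20974 J.

W ≈ 21.0 kJ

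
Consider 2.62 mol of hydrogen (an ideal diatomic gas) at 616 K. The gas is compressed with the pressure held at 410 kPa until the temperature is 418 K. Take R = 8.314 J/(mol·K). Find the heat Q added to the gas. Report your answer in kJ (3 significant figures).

Isobaric: W = nRΔT = (2.62)(8.314)(-198) = -4313 J.
ΔU = nCᵥΔT with Cᵥ = 5R/2: ΔU = (2.62)(20.79)(-198) = -10782 J.
Q = ΔU + W = -10782 − 4313 = -15095 J.

Q ≈ -15.1 kJ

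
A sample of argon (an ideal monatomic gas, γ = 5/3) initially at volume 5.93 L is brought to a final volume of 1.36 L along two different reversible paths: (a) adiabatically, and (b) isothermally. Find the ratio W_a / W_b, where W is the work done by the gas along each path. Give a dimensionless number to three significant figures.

Path (a) adiabatic: W = P₁V₁(1 − (V₁/V₂)^(γ−1))/(γ−1) → W_a/(P₁V₁) = -2.503.
Path (b) isothermal: W = P₁V₁ ln(V₂/V₁) → W_b/(P₁V₁) = -1.473.
W_a / W_b = -2.503 / -1.473 = 1.7.

W_a / W_b ≈ 1.70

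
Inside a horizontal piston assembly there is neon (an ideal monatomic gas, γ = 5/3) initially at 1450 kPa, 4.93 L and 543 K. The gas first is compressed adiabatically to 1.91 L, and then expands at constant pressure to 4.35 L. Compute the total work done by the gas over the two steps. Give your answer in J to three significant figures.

W_total ≈ 7730 J

Step 1 (adiabatic): W = (P₁V₁ − P₂V₂)/(γ−1) = (7148 − 13451)/0.667 = -9454 J.
After step 1: P = 7042 kPa, V = 1.91 L, T = 1022 K.
Step 2 (isobaric): W = PΔV = (7042 kPa)(4.35 − 1.91 L) = 17184 J.
W_total = -9454 + 17184 = 7730 J.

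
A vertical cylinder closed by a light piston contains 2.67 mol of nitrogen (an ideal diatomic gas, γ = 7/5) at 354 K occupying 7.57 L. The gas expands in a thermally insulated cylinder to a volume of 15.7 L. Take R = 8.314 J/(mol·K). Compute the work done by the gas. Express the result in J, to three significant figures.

Adiabatic: TV^(γ−1) = const with γ = 7/5.
T₂ = T₁ (V₁/V₂)^(γ−1) = 354 × (7.57/15.7)^0.4 = 354 × 0.7469 = 264.4 K.
W_by = nCᵥ(T₁ − T₂) = (2.67)(20.79)(354 − 264.4) = 4972 J.

W ≈ 4970 J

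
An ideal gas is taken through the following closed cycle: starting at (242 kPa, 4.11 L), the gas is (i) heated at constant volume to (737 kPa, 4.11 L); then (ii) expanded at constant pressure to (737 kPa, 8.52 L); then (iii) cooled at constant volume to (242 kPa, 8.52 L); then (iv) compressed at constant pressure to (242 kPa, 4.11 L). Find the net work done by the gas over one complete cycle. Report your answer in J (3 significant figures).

Constant-volume legs do no work.
W(ii) = (737)(8.52 − 4.11) = 3250 J; W(iv) = (242)(4.11 − 8.52) = -1067 J.
W_net = 3250 − 1067 = 2183 J (the clockwise enclosed area).

W_net ≈ 2180 J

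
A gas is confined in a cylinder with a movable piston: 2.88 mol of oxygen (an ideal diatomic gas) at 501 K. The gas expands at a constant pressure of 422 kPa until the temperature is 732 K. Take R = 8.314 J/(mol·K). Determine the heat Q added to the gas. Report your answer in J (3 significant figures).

Q ≈ 19400 J

Isobaric: W = nRΔT = (2.88)(8.314)(231) = 5531 J.
ΔU = nCᵥΔT with Cᵥ = 5R/2: ΔU = (2.88)(20.79)(231) = 13828 J.
Q = ΔU + W = 13828 + 5531 = 19359 J.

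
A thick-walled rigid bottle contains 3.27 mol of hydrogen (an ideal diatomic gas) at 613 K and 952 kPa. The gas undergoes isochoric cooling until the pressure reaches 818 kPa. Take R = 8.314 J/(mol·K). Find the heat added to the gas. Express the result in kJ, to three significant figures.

Constant volume ⇒ W = 0, so Q = ΔU = nCᵥΔT with Cᵥ = 5R/2 = 20.79 J/(mol·K).
At constant V, T₂/T₁ = P₂/P₁ ⇒ ΔT = T₁(P₂/P₁ − 1) = 613·(818/952 − 1) = -86.28 K.
ΔU = (3.27)(20.79)(-86.28) = -5864 J.

Q ≈ -5.86 kJ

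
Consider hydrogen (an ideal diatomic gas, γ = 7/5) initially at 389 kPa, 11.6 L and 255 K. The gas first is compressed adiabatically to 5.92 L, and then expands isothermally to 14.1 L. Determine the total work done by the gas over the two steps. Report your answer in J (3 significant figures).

W_total ≈ 1640 J

Step 1 (adiabatic): W = (P₁V₁ − P₂V₂)/(γ−1) = (4512 − 5906)/0.4 = -3483 J.
After step 1: P = 997.6 kPa, V = 5.92 L, T = 333.7 K.
Step 2 (isothermal): W = P₁V₁ ln(V₂/V₁) = (5906) ln(14.1/5.92) = 5125 J.
W_total = -3483 + 5125 = 1642 J.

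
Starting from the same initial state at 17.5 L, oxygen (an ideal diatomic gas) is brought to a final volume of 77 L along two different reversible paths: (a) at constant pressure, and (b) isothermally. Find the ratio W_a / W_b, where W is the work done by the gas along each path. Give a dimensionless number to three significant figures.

W_a / W_b ≈ 2.29

Path (a) isobaric: W = P₁(V₂ − V₁) → W_a/(P₁V₁) = 3.4.
Path (b) isothermal: W = P₁V₁ ln(V₂/V₁) → W_b/(P₁V₁) = 1.482.
W_a / W_b = 3.4 / 1.482 = 2.295.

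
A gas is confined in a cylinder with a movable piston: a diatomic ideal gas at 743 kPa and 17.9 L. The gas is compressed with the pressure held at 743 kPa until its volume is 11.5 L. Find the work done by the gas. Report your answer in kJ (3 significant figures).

W ≈ -4.76 kJ

Isobaric: W = P ΔV.
W = (743 kPa)(11.5 − 17.9 L) = (743)(-6.4) = -4755 J.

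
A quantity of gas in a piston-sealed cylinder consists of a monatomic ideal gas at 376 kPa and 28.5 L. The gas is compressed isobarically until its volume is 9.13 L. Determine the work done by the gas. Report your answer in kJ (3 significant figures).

W ≈ -7.28 kJ

Isobaric: W = P ΔV.
W = (376 kPa)(9.13 − 28.5 L) = (376)(-19.37) = -7283 J.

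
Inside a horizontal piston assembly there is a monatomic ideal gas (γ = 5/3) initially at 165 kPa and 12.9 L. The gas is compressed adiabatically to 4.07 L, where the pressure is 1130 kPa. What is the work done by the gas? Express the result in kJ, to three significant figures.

Adiabatic: W = (P₁V₁ − P₂V₂)/(γ − 1) with γ = 5/3.
P₁V₁ = 2128 J, P₂V₂ = 4599 J.
W = (2128 − 4599) / 0.6667 = -3706 J.

W ≈ -3.71 kJ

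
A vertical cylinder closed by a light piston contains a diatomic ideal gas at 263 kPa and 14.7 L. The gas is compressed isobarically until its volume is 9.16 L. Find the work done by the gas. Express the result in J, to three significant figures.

W ≈ -1460 J

Isobaric: W = P ΔV.
W = (263 kPa)(9.16 − 14.7 L) = (263)(-5.54) = -1457 J.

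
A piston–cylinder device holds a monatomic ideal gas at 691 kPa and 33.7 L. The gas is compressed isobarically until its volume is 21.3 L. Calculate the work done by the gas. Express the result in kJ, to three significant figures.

W ≈ -8.57 kJ

Isobaric: W = P ΔV.
W = (691 kPa)(21.3 − 33.7 L) = (691)(-12.4) = -8568 J.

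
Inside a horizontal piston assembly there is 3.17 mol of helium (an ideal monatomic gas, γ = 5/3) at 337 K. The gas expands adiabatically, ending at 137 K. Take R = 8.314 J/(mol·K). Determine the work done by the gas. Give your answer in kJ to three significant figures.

Adiabatic ⇒ Q = 0, so W_by = −ΔU = nCᵥ(T₁ − T₂).
Cᵥ = 3R/2 = 12.47 J/(mol·K).
W = (3.17)(12.47)(337 − 137) = 7907 J.

W ≈ 7.91 kJ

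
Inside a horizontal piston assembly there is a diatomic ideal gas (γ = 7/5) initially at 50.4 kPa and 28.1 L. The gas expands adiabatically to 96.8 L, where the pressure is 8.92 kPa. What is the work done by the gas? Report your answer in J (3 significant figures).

W ≈ 1380 J

Adiabatic: W = (P₁V₁ − P₂V₂)/(γ − 1) with γ = 7/5.
P₁V₁ = 1416 J, P₂V₂ = 863.5 J.
W = (1416 − 863.5) / 0.4 = 1382 J.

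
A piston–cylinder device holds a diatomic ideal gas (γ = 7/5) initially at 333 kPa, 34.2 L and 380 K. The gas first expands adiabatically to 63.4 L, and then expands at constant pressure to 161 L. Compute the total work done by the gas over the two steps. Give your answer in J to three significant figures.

Step 1 (adiabatic): W = (P₁V₁ − P₂V₂)/(γ−1) = (11389 − 8897)/0.4 = 6229 J.
After step 1: P = 140.3 kPa, V = 63.4 L, T = 296.9 K.
Step 2 (isobaric): W = PΔV = (140.3 kPa)(161 − 63.4 L) = 13696 J.
W_total = 6229 + 13696 = 19925 J.

W_total ≈ 19900 J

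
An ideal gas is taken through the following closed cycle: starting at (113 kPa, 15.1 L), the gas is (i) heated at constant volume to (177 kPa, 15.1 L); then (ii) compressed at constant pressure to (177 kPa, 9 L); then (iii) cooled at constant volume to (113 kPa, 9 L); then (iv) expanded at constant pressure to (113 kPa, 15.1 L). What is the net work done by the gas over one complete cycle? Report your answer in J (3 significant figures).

W_net ≈ -390 J

Constant-volume legs do no work.
W(ii) = (177)(9 − 15.1) = -1080 J; W(iv) = (113)(15.1 − 9) = 689.3 J.
W_net = -1080 + 689.3 = -390.4 J (the counter-clockwise enclosed area).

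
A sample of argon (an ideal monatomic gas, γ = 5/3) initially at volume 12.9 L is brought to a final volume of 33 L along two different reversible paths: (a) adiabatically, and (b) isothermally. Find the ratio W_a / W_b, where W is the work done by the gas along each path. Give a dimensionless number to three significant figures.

W_a / W_b ≈ 0.743

Path (a) adiabatic: W = P₁V₁(1 − (V₁/V₂)^(γ−1))/(γ−1) → W_a/(P₁V₁) = 0.6981.
Path (b) isothermal: W = P₁V₁ ln(V₂/V₁) → W_b/(P₁V₁) = 0.9393.
W_a / W_b = 0.6981 / 0.9393 = 0.7432.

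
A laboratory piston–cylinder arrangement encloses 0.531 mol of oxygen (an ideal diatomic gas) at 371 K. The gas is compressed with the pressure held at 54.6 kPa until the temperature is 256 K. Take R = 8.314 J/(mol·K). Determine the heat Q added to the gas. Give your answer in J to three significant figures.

Isobaric: W = nRΔT = (0.531)(8.314)(-115) = -507.7 J.
ΔU = nCᵥΔT with Cᵥ = 5R/2: ΔU = (0.531)(20.79)(-115) = -1269 J.
Q = ΔU + W = -1269 − 507.7 = -1777 J.

Q ≈ -1780 J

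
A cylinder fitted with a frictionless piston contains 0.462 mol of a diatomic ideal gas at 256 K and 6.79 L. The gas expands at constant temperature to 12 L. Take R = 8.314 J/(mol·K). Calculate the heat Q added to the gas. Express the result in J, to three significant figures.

Isothermal ⇒ ΔU = 0, so Q = W = nRT ln(V₂/V₁).
Q = (0.462)(8.314)(256) ln(12/6.79) = 983.3 × 0.5695 = 560 J.

Q ≈ 560 J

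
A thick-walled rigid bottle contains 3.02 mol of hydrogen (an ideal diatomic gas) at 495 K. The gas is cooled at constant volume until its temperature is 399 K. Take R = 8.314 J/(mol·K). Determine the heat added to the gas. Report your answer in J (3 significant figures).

Constant volume ⇒ W = 0, so Q = ΔU = nCᵥΔT with Cᵥ = 5R/2 = 20.79 J/(mol·K).
ΔU = (3.02)(20.79)(399 − 495) = -6026 J.

Q ≈ -6030 J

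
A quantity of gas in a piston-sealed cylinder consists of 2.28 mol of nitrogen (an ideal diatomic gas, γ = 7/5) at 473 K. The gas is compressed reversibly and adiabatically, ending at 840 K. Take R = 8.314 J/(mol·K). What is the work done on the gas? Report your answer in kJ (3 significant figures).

Adiabatic ⇒ Q = 0, so W_by = −ΔU = nCᵥ(T₁ − T₂).
Cᵥ = 5R/2 = 20.79 J/(mol·K).
W = (2.28)(20.79)(473 − 840) = -17392 J.
Work on gas = −W_by = 17392 J.

W ≈ 17.4 kJ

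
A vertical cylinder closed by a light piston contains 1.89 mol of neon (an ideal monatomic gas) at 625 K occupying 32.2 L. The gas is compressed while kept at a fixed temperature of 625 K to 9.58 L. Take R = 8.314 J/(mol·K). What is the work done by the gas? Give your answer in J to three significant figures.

W ≈ -11900 J

Isothermal: W = nRT ln(V₂/V₁).
W = (1.89)(8.314)(625) × ln(9.58/32.2)
  = 9821 × -1.212
W_by_gas = -11906 J.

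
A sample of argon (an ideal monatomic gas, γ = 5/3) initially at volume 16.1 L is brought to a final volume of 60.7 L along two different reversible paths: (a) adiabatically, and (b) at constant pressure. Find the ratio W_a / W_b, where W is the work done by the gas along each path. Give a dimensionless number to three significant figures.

Path (a) adiabatic: W = P₁V₁(1 − (V₁/V₂)^(γ−1))/(γ−1) → W_a/(P₁V₁) = 0.8808.
Path (b) isobaric: W = P₁(V₂ − V₁) → W_b/(P₁V₁) = 2.77.
W_a / W_b = 0.8808 / 2.77 = 0.3179.

W_a / W_b ≈ 0.318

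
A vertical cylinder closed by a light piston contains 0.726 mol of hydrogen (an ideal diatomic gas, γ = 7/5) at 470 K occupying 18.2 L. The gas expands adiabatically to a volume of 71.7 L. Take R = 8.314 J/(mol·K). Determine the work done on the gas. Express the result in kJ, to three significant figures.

Adiabatic: TV^(γ−1) = const with γ = 7/5.
T₂ = T₁ (V₁/V₂)^(γ−1) = 470 × (18.2/71.7)^0.4 = 470 × 0.5779 = 271.6 K.
W_by = nCᵥ(T₁ − T₂) = (0.726)(20.79)(470 − 271.6) = 2994 J.
Work on gas = −W_by = -2994 J.

W ≈ -2.99 kJ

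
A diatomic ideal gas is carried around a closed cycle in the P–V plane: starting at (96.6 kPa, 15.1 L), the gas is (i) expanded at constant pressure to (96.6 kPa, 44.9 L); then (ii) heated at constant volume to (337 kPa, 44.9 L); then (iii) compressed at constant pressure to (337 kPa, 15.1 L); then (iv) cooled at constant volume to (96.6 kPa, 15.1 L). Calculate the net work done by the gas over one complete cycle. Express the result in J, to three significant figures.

Constant-volume legs do no work.
W(i) = (96.6)(44.9 − 15.1) = 2879 J; W(iii) = (337)(15.1 − 44.9) = -10043 J.
W_net = 2879 − 10043 = -7164 J (the counter-clockwise enclosed area).

W_net ≈ -7160 J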